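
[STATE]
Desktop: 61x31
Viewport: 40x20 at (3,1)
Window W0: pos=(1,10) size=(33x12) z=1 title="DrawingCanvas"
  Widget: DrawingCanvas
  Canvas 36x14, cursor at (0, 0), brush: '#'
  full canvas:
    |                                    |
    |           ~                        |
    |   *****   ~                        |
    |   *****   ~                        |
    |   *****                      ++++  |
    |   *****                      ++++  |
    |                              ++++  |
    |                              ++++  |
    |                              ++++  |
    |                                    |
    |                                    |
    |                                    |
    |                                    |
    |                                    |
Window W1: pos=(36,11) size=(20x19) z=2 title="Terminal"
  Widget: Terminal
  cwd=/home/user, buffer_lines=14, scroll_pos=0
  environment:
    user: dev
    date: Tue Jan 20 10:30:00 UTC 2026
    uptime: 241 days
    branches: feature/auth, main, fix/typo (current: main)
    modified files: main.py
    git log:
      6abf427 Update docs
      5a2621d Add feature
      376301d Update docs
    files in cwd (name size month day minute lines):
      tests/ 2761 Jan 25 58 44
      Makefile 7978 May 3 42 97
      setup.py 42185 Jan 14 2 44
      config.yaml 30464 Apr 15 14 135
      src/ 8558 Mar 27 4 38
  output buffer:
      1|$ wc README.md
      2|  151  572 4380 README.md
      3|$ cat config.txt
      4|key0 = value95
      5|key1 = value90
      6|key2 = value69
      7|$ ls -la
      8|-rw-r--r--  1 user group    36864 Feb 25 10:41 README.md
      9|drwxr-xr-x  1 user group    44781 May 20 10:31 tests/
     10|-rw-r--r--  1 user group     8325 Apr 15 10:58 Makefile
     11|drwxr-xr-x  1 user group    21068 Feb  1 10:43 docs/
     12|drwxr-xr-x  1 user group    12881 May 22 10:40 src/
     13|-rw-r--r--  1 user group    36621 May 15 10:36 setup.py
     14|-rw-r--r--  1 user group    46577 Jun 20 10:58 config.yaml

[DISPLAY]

                                        
                                        
                                        
                                        
                                        
                                        
                                        
                                        
                                        
━━━━━━━━━━━━━━━━━━━━━━━━━━━━━━┓         
DrawingCanvas                 ┃  ┏━━━━━━
──────────────────────────────┨  ┃ Termi
                              ┃  ┠──────
          ~                   ┃  ┃$ wc R
  *****   ~                   ┃  ┃  151 
  *****   ~                   ┃  ┃$ cat 
  *****                      +┃  ┃key0 =
  *****                      +┃  ┃key1 =
                             +┃  ┃key2 =
                             +┃  ┃$ ls -


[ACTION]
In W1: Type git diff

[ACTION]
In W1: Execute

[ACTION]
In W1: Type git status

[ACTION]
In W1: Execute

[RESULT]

                                        
                                        
                                        
                                        
                                        
                                        
                                        
                                        
                                        
━━━━━━━━━━━━━━━━━━━━━━━━━━━━━━┓         
DrawingCanvas                 ┃  ┏━━━━━━
──────────────────────────────┨  ┃ Termi
                              ┃  ┠──────
          ~                   ┃  ┃-rw-r-
  *****   ~                   ┃  ┃-rw-r-
  *****   ~                   ┃  ┃$ git 
  *****                      +┃  ┃diff -
  *****                      +┃  ┃--- a/
                             +┃  ┃+++ b/
                             +┃  ┃@@ -1,


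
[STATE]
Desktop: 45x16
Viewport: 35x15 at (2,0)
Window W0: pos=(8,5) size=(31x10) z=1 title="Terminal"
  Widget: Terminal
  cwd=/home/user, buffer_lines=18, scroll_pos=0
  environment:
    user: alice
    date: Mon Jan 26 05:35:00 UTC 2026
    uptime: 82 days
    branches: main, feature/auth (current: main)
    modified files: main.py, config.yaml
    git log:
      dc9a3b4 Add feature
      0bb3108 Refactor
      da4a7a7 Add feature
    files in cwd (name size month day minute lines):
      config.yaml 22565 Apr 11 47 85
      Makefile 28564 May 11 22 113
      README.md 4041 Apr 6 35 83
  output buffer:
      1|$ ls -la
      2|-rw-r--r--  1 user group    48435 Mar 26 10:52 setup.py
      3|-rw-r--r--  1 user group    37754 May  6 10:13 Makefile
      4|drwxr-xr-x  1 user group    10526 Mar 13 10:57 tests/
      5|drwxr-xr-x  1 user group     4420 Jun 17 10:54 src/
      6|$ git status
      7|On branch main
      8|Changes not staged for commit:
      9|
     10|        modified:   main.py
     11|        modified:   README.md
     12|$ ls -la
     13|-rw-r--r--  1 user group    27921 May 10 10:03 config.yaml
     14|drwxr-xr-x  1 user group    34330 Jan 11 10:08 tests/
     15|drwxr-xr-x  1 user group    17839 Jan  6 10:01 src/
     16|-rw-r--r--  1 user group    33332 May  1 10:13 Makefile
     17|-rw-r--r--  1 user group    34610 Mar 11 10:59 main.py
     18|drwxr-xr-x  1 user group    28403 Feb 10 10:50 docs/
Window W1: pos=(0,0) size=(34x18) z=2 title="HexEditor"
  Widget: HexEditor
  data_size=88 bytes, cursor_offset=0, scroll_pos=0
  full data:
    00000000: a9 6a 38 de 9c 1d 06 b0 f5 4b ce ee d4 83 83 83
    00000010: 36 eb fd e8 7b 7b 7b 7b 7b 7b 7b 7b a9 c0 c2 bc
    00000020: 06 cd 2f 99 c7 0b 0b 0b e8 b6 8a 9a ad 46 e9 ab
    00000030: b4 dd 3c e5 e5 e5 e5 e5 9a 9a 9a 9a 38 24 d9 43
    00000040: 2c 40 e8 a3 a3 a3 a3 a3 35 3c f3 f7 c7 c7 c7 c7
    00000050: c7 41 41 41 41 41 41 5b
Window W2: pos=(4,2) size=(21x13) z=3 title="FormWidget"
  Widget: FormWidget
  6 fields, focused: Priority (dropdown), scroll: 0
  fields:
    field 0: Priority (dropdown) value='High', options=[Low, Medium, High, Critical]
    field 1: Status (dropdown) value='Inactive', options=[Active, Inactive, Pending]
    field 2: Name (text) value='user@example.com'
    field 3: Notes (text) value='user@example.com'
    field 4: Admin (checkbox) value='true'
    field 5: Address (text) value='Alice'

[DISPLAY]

━━━━━━━━━━━━━━━━━━━━━━━━━━━━━━━┓   
HexEditor                      ┃   
──┏━━━━━━━━━━━━━━━━━━━┓────────┨   
00┃ FormWidget        ┃ 1d 06 b┃   
00┠───────────────────┨ 7b 7b 7┃   
00┃> Priority:   [Hi▼]┃ 0b 0b 0┃━━━
00┃  Status:     [In▼]┃ e5 e5 e┃   
00┃  Name:       [use]┃ a3 a3 a┃───
00┃  Notes:      [use]┃ 41 41 5┃   
  ┃  Admin:      [x]  ┃        ┃   
  ┃  Address:    [Ali]┃        ┃   
  ┃                   ┃        ┃   
  ┃                   ┃        ┃   
  ┃                   ┃        ┃   
  ┗━━━━━━━━━━━━━━━━━━━┛        ┃━━━


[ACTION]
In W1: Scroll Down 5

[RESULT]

━━━━━━━━━━━━━━━━━━━━━━━━━━━━━━━┓   
HexEditor                      ┃   
──┏━━━━━━━━━━━━━━━━━━━┓────────┨   
00┃ FormWidget        ┃ 41 41 5┃   
  ┠───────────────────┨        ┃   
  ┃> Priority:   [Hi▼]┃        ┃━━━
  ┃  Status:     [In▼]┃        ┃   
  ┃  Name:       [use]┃        ┃───
  ┃  Notes:      [use]┃        ┃   
  ┃  Admin:      [x]  ┃        ┃   
  ┃  Address:    [Ali]┃        ┃   
  ┃                   ┃        ┃   
  ┃                   ┃        ┃   
  ┃                   ┃        ┃   
  ┗━━━━━━━━━━━━━━━━━━━┛        ┃━━━


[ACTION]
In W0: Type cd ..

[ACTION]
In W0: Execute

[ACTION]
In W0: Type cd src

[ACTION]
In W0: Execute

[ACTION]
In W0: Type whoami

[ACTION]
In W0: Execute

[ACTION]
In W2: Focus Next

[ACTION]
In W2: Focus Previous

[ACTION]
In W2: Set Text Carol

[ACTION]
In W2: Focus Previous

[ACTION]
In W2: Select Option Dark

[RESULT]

━━━━━━━━━━━━━━━━━━━━━━━━━━━━━━━┓   
HexEditor                      ┃   
──┏━━━━━━━━━━━━━━━━━━━┓────────┨   
00┃ FormWidget        ┃ 41 41 5┃   
  ┠───────────────────┨        ┃   
  ┃  Priority:   [Hi▼]┃        ┃━━━
  ┃  Status:     [In▼]┃        ┃   
  ┃  Name:       [use]┃        ┃───
  ┃  Notes:      [use]┃        ┃   
  ┃  Admin:      [x]  ┃        ┃   
  ┃> Address:    [Ali]┃        ┃   
  ┃                   ┃        ┃   
  ┃                   ┃        ┃   
  ┃                   ┃        ┃   
  ┗━━━━━━━━━━━━━━━━━━━┛        ┃━━━


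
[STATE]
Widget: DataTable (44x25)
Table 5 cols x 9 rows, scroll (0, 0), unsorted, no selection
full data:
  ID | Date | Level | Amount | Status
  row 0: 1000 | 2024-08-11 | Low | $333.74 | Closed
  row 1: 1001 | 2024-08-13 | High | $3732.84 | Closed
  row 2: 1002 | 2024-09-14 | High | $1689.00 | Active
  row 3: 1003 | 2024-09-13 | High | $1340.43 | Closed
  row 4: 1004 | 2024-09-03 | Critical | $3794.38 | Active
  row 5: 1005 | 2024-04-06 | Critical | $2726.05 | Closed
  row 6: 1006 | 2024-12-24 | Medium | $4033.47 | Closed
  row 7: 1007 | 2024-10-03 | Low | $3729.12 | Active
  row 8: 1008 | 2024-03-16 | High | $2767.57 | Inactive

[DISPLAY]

ID  │Date      │Level   │Amount  │Status    
────┼──────────┼────────┼────────┼────────  
1000│2024-08-11│Low     │$333.74 │Closed    
1001│2024-08-13│High    │$3732.84│Closed    
1002│2024-09-14│High    │$1689.00│Active    
1003│2024-09-13│High    │$1340.43│Closed    
1004│2024-09-03│Critical│$3794.38│Active    
1005│2024-04-06│Critical│$2726.05│Closed    
1006│2024-12-24│Medium  │$4033.47│Closed    
1007│2024-10-03│Low     │$3729.12│Active    
1008│2024-03-16│High    │$2767.57│Inactive  
                                            
                                            
                                            
                                            
                                            
                                            
                                            
                                            
                                            
                                            
                                            
                                            
                                            
                                            


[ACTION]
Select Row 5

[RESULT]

ID  │Date      │Level   │Amount  │Status    
────┼──────────┼────────┼────────┼────────  
1000│2024-08-11│Low     │$333.74 │Closed    
1001│2024-08-13│High    │$3732.84│Closed    
1002│2024-09-14│High    │$1689.00│Active    
1003│2024-09-13│High    │$1340.43│Closed    
1004│2024-09-03│Critical│$3794.38│Active    
>005│2024-04-06│Critical│$2726.05│Closed    
1006│2024-12-24│Medium  │$4033.47│Closed    
1007│2024-10-03│Low     │$3729.12│Active    
1008│2024-03-16│High    │$2767.57│Inactive  
                                            
                                            
                                            
                                            
                                            
                                            
                                            
                                            
                                            
                                            
                                            
                                            
                                            
                                            


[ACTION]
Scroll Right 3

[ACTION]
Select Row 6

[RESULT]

ID  │Date      │Level   │Amount  │Status    
────┼──────────┼────────┼────────┼────────  
1000│2024-08-11│Low     │$333.74 │Closed    
1001│2024-08-13│High    │$3732.84│Closed    
1002│2024-09-14│High    │$1689.00│Active    
1003│2024-09-13│High    │$1340.43│Closed    
1004│2024-09-03│Critical│$3794.38│Active    
1005│2024-04-06│Critical│$2726.05│Closed    
>006│2024-12-24│Medium  │$4033.47│Closed    
1007│2024-10-03│Low     │$3729.12│Active    
1008│2024-03-16│High    │$2767.57│Inactive  
                                            
                                            
                                            
                                            
                                            
                                            
                                            
                                            
                                            
                                            
                                            
                                            
                                            
                                            


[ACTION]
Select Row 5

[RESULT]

ID  │Date      │Level   │Amount  │Status    
────┼──────────┼────────┼────────┼────────  
1000│2024-08-11│Low     │$333.74 │Closed    
1001│2024-08-13│High    │$3732.84│Closed    
1002│2024-09-14│High    │$1689.00│Active    
1003│2024-09-13│High    │$1340.43│Closed    
1004│2024-09-03│Critical│$3794.38│Active    
>005│2024-04-06│Critical│$2726.05│Closed    
1006│2024-12-24│Medium  │$4033.47│Closed    
1007│2024-10-03│Low     │$3729.12│Active    
1008│2024-03-16│High    │$2767.57│Inactive  
                                            
                                            
                                            
                                            
                                            
                                            
                                            
                                            
                                            
                                            
                                            
                                            
                                            
                                            


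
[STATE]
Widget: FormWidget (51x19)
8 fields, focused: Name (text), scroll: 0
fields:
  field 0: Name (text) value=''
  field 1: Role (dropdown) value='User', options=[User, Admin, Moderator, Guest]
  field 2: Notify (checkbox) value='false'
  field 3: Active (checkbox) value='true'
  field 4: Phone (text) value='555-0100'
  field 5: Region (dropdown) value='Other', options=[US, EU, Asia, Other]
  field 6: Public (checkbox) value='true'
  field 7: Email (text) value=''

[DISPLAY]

> Name:       [                                   ]
  Role:       [User                              ▼]
  Notify:     [ ]                                  
  Active:     [x]                                  
  Phone:      [555-0100                           ]
  Region:     [Other                             ▼]
  Public:     [x]                                  
  Email:      [                                   ]
                                                   
                                                   
                                                   
                                                   
                                                   
                                                   
                                                   
                                                   
                                                   
                                                   
                                                   


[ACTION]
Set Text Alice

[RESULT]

> Name:       [Alice                              ]
  Role:       [User                              ▼]
  Notify:     [ ]                                  
  Active:     [x]                                  
  Phone:      [555-0100                           ]
  Region:     [Other                             ▼]
  Public:     [x]                                  
  Email:      [                                   ]
                                                   
                                                   
                                                   
                                                   
                                                   
                                                   
                                                   
                                                   
                                                   
                                                   
                                                   


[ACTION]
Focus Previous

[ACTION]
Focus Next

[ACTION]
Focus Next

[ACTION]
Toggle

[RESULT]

  Name:       [Alice                              ]
> Role:       [User                              ▼]
  Notify:     [ ]                                  
  Active:     [x]                                  
  Phone:      [555-0100                           ]
  Region:     [Other                             ▼]
  Public:     [x]                                  
  Email:      [                                   ]
                                                   
                                                   
                                                   
                                                   
                                                   
                                                   
                                                   
                                                   
                                                   
                                                   
                                                   


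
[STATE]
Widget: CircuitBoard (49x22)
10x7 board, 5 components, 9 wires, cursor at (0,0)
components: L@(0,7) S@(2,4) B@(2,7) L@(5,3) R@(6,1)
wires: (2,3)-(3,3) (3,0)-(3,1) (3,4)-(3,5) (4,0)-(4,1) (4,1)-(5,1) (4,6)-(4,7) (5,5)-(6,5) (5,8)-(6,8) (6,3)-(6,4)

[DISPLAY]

   0 1 2 3 4 5 6 7 8 9                           
0  [.]                          L                
                                                 
1                                                
                                                 
2               ·   S           B                
                │                                
3   · ─ ·       ·   · ─ ·                        
                                                 
4   · ─ ·                   · ─ ·                
        │                                        
5       ·       L       ·           ·            
                        │           │            
6       R       · ─ ·   ·           ·            
Cursor: (0,0)                                    
                                                 
                                                 
                                                 
                                                 
                                                 
                                                 
                                                 


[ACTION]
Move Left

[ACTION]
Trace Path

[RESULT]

   0 1 2 3 4 5 6 7 8 9                           
0  [.]                          L                
                                                 
1                                                
                                                 
2               ·   S           B                
                │                                
3   · ─ ·       ·   · ─ ·                        
                                                 
4   · ─ ·                   · ─ ·                
        │                                        
5       ·       L       ·           ·            
                        │           │            
6       R       · ─ ·   ·           ·            
Cursor: (0,0)  Trace: No connections             
                                                 
                                                 
                                                 
                                                 
                                                 
                                                 
                                                 


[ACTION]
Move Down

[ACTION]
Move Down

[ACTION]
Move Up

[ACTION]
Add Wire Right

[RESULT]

   0 1 2 3 4 5 6 7 8 9                           
0                               L                
                                                 
1  [.]─ ·                                        
                                                 
2               ·   S           B                
                │                                
3   · ─ ·       ·   · ─ ·                        
                                                 
4   · ─ ·                   · ─ ·                
        │                                        
5       ·       L       ·           ·            
                        │           │            
6       R       · ─ ·   ·           ·            
Cursor: (1,0)  Trace: No connections             
                                                 
                                                 
                                                 
                                                 
                                                 
                                                 
                                                 


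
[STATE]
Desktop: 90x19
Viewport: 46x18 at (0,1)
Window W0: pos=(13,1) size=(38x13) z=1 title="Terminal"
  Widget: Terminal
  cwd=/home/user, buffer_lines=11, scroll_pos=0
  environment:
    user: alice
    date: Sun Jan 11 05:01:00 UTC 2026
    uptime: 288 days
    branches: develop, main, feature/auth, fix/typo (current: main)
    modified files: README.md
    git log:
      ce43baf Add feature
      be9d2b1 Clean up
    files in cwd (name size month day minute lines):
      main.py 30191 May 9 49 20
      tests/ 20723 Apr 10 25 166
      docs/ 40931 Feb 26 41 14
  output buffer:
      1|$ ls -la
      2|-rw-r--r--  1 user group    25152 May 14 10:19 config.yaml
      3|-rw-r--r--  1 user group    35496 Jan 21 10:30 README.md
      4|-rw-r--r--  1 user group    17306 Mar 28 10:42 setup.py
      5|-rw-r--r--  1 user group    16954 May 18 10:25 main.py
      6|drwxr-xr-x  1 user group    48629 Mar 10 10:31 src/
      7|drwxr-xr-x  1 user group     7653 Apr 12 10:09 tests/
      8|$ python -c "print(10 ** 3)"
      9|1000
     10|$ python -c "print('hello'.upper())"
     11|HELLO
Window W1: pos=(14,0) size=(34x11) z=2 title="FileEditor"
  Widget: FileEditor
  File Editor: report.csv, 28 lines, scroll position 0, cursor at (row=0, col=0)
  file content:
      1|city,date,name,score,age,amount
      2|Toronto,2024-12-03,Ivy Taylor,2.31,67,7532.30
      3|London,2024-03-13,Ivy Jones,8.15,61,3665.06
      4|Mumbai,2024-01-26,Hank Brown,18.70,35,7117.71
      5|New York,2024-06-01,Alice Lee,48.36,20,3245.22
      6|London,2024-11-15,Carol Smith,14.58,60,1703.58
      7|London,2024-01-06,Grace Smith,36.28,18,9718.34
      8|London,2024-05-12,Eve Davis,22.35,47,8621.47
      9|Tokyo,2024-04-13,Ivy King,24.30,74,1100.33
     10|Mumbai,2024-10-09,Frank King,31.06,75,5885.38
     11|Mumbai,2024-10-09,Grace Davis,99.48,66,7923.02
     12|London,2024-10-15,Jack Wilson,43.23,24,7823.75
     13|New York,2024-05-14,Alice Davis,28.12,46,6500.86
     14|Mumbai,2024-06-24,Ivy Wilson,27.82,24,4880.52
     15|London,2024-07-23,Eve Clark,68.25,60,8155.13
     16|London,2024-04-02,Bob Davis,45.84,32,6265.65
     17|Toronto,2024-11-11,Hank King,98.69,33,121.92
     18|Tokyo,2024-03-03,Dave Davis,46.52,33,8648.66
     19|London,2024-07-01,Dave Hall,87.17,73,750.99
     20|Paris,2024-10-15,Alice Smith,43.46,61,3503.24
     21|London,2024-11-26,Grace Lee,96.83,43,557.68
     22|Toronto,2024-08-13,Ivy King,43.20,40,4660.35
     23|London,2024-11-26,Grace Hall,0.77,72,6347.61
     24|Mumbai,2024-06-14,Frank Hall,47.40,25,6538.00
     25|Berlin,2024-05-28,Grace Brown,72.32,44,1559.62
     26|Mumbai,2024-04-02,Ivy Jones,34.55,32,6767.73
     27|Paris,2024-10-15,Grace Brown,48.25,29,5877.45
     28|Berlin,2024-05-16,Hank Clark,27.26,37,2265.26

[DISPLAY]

             ┏┃ FileEditor                    
             ┃┠───────────────────────────────
             ┠┃█ity,date,name,score,age,amount
             ┃┃Toronto,2024-12-03,Ivy Taylor,2
             ┃┃London,2024-03-13,Ivy Jones,8.1
             ┃┃Mumbai,2024-01-26,Hank Brown,18
             ┃┃New York,2024-06-01,Alice Lee,4
             ┃┃London,2024-11-15,Carol Smith,1
             ┃┃London,2024-01-06,Grace Smith,3
             ┃┗━━━━━━━━━━━━━━━━━━━━━━━━━━━━━━━
             ┃$ python -c "print(10 ** 3)"    
             ┃1000                            
             ┗━━━━━━━━━━━━━━━━━━━━━━━━━━━━━━━━
                                              
                                              
                                              
                                              
                                              


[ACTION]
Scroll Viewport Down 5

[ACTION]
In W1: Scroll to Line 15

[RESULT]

             ┏┃ FileEditor                    
             ┃┠───────────────────────────────
             ┠┃London,2024-07-23,Eve Clark,68.
             ┃┃London,2024-04-02,Bob Davis,45.
             ┃┃Toronto,2024-11-11,Hank King,98
             ┃┃Tokyo,2024-03-03,Dave Davis,46.
             ┃┃London,2024-07-01,Dave Hall,87.
             ┃┃Paris,2024-10-15,Alice Smith,43
             ┃┃London,2024-11-26,Grace Lee,96.
             ┃┗━━━━━━━━━━━━━━━━━━━━━━━━━━━━━━━
             ┃$ python -c "print(10 ** 3)"    
             ┃1000                            
             ┗━━━━━━━━━━━━━━━━━━━━━━━━━━━━━━━━
                                              
                                              
                                              
                                              
                                              


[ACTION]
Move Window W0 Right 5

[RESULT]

              ┃ FileEditor                    
              ┠───────────────────────────────
              ┃London,2024-07-23,Eve Clark,68.
              ┃London,2024-04-02,Bob Davis,45.
              ┃Toronto,2024-11-11,Hank King,98
              ┃Tokyo,2024-03-03,Dave Davis,46.
              ┃London,2024-07-01,Dave Hall,87.
              ┃Paris,2024-10-15,Alice Smith,43
              ┃London,2024-11-26,Grace Lee,96.
              ┗━━━━━━━━━━━━━━━━━━━━━━━━━━━━━━━
                  ┃$ python -c "print(10 ** 3)
                  ┃1000                       
                  ┗━━━━━━━━━━━━━━━━━━━━━━━━━━━
                                              
                                              
                                              
                                              
                                              


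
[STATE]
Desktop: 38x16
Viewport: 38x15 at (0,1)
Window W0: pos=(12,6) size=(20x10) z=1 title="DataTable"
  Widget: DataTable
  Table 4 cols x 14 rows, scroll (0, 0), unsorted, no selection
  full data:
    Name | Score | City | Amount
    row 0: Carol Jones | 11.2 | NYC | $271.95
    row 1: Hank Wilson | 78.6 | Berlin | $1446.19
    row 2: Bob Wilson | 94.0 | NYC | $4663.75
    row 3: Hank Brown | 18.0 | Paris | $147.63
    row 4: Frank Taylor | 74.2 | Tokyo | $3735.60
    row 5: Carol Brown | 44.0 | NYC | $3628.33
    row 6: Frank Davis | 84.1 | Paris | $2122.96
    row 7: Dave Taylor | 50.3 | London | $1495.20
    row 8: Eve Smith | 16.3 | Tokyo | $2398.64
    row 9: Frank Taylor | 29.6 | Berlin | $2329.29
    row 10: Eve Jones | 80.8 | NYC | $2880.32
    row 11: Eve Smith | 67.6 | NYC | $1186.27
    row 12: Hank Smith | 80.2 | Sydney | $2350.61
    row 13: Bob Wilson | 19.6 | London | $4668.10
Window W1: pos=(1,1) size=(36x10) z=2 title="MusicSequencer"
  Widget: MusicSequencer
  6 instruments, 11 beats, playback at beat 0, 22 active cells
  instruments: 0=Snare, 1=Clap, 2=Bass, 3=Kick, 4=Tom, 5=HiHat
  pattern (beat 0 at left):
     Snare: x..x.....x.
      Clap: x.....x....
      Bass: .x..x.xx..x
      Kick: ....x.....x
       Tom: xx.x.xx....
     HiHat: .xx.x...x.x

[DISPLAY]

 ┏━━━━━━━━━━━━━━━━━━━━━━━━━━━━━━━━━━┓ 
 ┃ MusicSequencer                   ┃ 
 ┠──────────────────────────────────┨ 
 ┃      ▼1234567890                 ┃ 
 ┃ Snare█··█·····█·                 ┃ 
 ┃  Clap█·····█····                 ┃ 
 ┃  Bass·█··█·██··█                 ┃ 
 ┃  Kick····█·····█                 ┃ 
 ┃   Tom██·█·██····                 ┃ 
 ┗━━━━━━━━━━━━━━━━━━━━━━━━━━━━━━━━━━┛ 
            ┃Carol Jones │11.2 ┃      
            ┃Hank Wilson │78.6 ┃      
            ┃Bob Wilson  │94.0 ┃      
            ┃Hank Brown  │18.0 ┃      
            ┗━━━━━━━━━━━━━━━━━━┛      


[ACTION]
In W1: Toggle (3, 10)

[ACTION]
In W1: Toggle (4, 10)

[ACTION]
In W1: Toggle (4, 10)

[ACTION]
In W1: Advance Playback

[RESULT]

 ┏━━━━━━━━━━━━━━━━━━━━━━━━━━━━━━━━━━┓ 
 ┃ MusicSequencer                   ┃ 
 ┠──────────────────────────────────┨ 
 ┃      0▼234567890                 ┃ 
 ┃ Snare█··█·····█·                 ┃ 
 ┃  Clap█·····█····                 ┃ 
 ┃  Bass·█··█·██··█                 ┃ 
 ┃  Kick····█······                 ┃ 
 ┃   Tom██·█·██····                 ┃ 
 ┗━━━━━━━━━━━━━━━━━━━━━━━━━━━━━━━━━━┛ 
            ┃Carol Jones │11.2 ┃      
            ┃Hank Wilson │78.6 ┃      
            ┃Bob Wilson  │94.0 ┃      
            ┃Hank Brown  │18.0 ┃      
            ┗━━━━━━━━━━━━━━━━━━┛      


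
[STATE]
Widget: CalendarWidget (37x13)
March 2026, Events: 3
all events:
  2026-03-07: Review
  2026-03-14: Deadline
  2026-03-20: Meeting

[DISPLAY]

              March 2026             
Mo Tu We Th Fr Sa Su                 
                   1                 
 2  3  4  5  6  7*  8                
 9 10 11 12 13 14* 15                
16 17 18 19 20* 21 22                
23 24 25 26 27 28 29                 
30 31                                
                                     
                                     
                                     
                                     
                                     


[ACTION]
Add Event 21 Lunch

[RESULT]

              March 2026             
Mo Tu We Th Fr Sa Su                 
                   1                 
 2  3  4  5  6  7*  8                
 9 10 11 12 13 14* 15                
16 17 18 19 20* 21* 22               
23 24 25 26 27 28 29                 
30 31                                
                                     
                                     
                                     
                                     
                                     


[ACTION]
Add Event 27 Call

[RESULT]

              March 2026             
Mo Tu We Th Fr Sa Su                 
                   1                 
 2  3  4  5  6  7*  8                
 9 10 11 12 13 14* 15                
16 17 18 19 20* 21* 22               
23 24 25 26 27* 28 29                
30 31                                
                                     
                                     
                                     
                                     
                                     


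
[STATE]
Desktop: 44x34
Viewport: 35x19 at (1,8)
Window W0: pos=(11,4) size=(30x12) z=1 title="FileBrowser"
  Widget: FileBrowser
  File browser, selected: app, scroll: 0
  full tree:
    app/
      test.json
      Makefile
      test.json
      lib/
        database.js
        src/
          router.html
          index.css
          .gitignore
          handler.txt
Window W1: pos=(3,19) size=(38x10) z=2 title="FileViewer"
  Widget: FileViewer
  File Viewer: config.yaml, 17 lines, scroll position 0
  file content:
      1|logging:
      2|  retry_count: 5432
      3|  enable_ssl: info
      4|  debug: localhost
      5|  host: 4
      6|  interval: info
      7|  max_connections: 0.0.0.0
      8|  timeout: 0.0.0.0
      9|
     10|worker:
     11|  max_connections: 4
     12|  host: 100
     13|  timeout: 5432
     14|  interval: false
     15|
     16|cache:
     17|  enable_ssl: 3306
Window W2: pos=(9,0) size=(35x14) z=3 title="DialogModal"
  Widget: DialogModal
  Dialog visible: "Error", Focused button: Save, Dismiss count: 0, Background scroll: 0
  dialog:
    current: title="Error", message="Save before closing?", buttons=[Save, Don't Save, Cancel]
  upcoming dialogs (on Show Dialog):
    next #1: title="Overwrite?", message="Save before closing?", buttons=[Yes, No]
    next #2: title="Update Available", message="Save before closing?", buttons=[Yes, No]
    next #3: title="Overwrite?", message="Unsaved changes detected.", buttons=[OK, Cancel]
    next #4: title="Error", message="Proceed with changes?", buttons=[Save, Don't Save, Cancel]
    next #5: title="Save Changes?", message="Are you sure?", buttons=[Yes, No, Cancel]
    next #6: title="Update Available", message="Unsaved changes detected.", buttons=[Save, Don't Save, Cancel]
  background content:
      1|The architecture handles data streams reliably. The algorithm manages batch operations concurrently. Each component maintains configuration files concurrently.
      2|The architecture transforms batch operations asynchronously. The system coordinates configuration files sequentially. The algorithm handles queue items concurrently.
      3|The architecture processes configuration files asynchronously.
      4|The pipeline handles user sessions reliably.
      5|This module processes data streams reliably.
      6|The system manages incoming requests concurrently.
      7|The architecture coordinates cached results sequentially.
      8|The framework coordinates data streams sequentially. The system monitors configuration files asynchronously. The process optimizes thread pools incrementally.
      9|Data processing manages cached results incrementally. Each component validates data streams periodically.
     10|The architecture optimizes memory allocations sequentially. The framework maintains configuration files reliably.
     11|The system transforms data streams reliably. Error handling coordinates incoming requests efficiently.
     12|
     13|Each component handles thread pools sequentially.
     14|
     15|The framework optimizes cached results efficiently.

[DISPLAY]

        ┃Th│[Save]  Don't Save   Ca
        ┃Th└───────────────────────
        ┃The framework coordinates 
        ┃Data processing manages ca
        ┃The architecture optimizes
        ┗━━━━━━━━━━━━━━━━━━━━━━━━━━
          ┃                        
          ┗━━━━━━━━━━━━━━━━━━━━━━━━
                                   
                                   
                                   
  ┏━━━━━━━━━━━━━━━━━━━━━━━━━━━━━━━━
  ┃ FileViewer                     
  ┠────────────────────────────────
  ┃logging:                        
  ┃  retry_count: 5432             
  ┃  enable_ssl: info              
  ┃  debug: localhost              
  ┃  host: 4                       


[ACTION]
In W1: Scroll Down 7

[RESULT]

        ┃Th│[Save]  Don't Save   Ca
        ┃Th└───────────────────────
        ┃The framework coordinates 
        ┃Data processing manages ca
        ┃The architecture optimizes
        ┗━━━━━━━━━━━━━━━━━━━━━━━━━━
          ┃                        
          ┗━━━━━━━━━━━━━━━━━━━━━━━━
                                   
                                   
                                   
  ┏━━━━━━━━━━━━━━━━━━━━━━━━━━━━━━━━
  ┃ FileViewer                     
  ┠────────────────────────────────
  ┃  timeout: 0.0.0.0              
  ┃                                
  ┃worker:                         
  ┃  max_connections: 4            
  ┃  host: 100                     


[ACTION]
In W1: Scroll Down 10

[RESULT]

        ┃Th│[Save]  Don't Save   Ca
        ┃Th└───────────────────────
        ┃The framework coordinates 
        ┃Data processing manages ca
        ┃The architecture optimizes
        ┗━━━━━━━━━━━━━━━━━━━━━━━━━━
          ┃                        
          ┗━━━━━━━━━━━━━━━━━━━━━━━━
                                   
                                   
                                   
  ┏━━━━━━━━━━━━━━━━━━━━━━━━━━━━━━━━
  ┃ FileViewer                     
  ┠────────────────────────────────
  ┃  host: 100                     
  ┃  timeout: 5432                 
  ┃  interval: false               
  ┃                                
  ┃cache:                          


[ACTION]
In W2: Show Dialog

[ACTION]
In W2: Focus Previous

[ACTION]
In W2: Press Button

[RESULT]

        ┃The system manages incomin
        ┃The architecture coordinat
        ┃The framework coordinates 
        ┃Data processing manages ca
        ┃The architecture optimizes
        ┗━━━━━━━━━━━━━━━━━━━━━━━━━━
          ┃                        
          ┗━━━━━━━━━━━━━━━━━━━━━━━━
                                   
                                   
                                   
  ┏━━━━━━━━━━━━━━━━━━━━━━━━━━━━━━━━
  ┃ FileViewer                     
  ┠────────────────────────────────
  ┃  host: 100                     
  ┃  timeout: 5432                 
  ┃  interval: false               
  ┃                                
  ┃cache:                          
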